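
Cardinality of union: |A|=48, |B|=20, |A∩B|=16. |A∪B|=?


|A ∪ B| = |A| + |B| - |A ∩ B|
= 48 + 20 - 16
= 52

|A ∪ B| = 52


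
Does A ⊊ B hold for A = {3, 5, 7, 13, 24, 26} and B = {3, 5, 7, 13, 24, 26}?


A ⊂ B requires: A ⊆ B AND A ≠ B.
A ⊆ B? Yes
A = B? Yes
A = B, so A is not a PROPER subset.

No, A is not a proper subset of B


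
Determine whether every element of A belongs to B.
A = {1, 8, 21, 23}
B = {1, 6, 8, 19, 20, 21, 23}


A ⊆ B means every element of A is in B.
All elements of A are in B.
So A ⊆ B.

Yes, A ⊆ B


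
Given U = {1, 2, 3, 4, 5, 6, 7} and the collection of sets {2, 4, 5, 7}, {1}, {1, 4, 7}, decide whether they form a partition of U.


A partition requires: (1) non-empty parts, (2) pairwise disjoint, (3) union = U
Parts: {2, 4, 5, 7}, {1}, {1, 4, 7}
Union of parts: {1, 2, 4, 5, 7}
U = {1, 2, 3, 4, 5, 6, 7}
All non-empty? True
Pairwise disjoint? False
Covers U? False

No, not a valid partition


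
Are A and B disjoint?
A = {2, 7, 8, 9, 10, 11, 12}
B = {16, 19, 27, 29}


Disjoint means A ∩ B = ∅.
A ∩ B = ∅
A ∩ B = ∅, so A and B are disjoint.

Yes, A and B are disjoint


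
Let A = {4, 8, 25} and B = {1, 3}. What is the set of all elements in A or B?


A ∪ B = all elements in A or B (or both)
A = {4, 8, 25}
B = {1, 3}
A ∪ B = {1, 3, 4, 8, 25}

A ∪ B = {1, 3, 4, 8, 25}


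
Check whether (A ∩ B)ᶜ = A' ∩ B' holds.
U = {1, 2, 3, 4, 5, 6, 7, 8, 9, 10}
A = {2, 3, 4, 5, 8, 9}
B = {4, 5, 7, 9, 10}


LHS: A ∩ B = {4, 5, 9}
(A ∩ B)' = U \ (A ∩ B) = {1, 2, 3, 6, 7, 8, 10}
A' = {1, 6, 7, 10}, B' = {1, 2, 3, 6, 8}
Claimed RHS: A' ∩ B' = {1, 6}
Identity is INVALID: LHS = {1, 2, 3, 6, 7, 8, 10} but the RHS claimed here equals {1, 6}. The correct form is (A ∩ B)' = A' ∪ B'.

Identity is invalid: (A ∩ B)' = {1, 2, 3, 6, 7, 8, 10} but A' ∩ B' = {1, 6}. The correct De Morgan law is (A ∩ B)' = A' ∪ B'.


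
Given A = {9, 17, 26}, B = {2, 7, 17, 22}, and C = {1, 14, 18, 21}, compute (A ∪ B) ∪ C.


A ∪ B = {2, 7, 9, 17, 22, 26}
(A ∪ B) ∪ C = {1, 2, 7, 9, 14, 17, 18, 21, 22, 26}

A ∪ B ∪ C = {1, 2, 7, 9, 14, 17, 18, 21, 22, 26}


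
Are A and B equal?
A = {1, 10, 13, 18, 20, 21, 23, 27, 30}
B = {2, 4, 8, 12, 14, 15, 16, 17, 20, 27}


Two sets are equal iff they have exactly the same elements.
A = {1, 10, 13, 18, 20, 21, 23, 27, 30}
B = {2, 4, 8, 12, 14, 15, 16, 17, 20, 27}
Differences: {1, 2, 4, 8, 10, 12, 13, 14, 15, 16, 17, 18, 21, 23, 30}
A ≠ B

No, A ≠ B


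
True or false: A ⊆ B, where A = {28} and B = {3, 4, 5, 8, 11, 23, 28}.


A ⊆ B means every element of A is in B.
All elements of A are in B.
So A ⊆ B.

Yes, A ⊆ B


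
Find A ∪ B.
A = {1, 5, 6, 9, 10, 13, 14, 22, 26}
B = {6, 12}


A ∪ B = all elements in A or B (or both)
A = {1, 5, 6, 9, 10, 13, 14, 22, 26}
B = {6, 12}
A ∪ B = {1, 5, 6, 9, 10, 12, 13, 14, 22, 26}

A ∪ B = {1, 5, 6, 9, 10, 12, 13, 14, 22, 26}


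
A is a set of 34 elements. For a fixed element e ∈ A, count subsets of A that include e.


Subsets of A containing e correspond to subsets of A \ {e}, which has 33 elements.
Count = 2^(n-1) = 2^33
= 8589934592

Number of subsets containing e = 8589934592


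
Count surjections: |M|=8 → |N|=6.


n = |M| = 8, k = |N| = 6. Surjections via inclusion-exclusion:
S(n,k) = Σ(-1)^i × C(k,i) × (k-i)^n, i=0 to k
i=0: (-1)^0×C(6,0)×6^8 = 1679616
i=1: (-1)^1×C(6,1)×5^8 = -2343750
i=2: (-1)^2×C(6,2)×4^8 = 983040
i=3: (-1)^3×C(6,3)×3^8 = -131220
i=4: (-1)^4×C(6,4)×2^8 = 3840
i=5: (-1)^5×C(6,5)×1^8 = -6
i=6: (-1)^6×C(6,6)×0^8 = 0
Total = 191520

Number of surjections = 191520


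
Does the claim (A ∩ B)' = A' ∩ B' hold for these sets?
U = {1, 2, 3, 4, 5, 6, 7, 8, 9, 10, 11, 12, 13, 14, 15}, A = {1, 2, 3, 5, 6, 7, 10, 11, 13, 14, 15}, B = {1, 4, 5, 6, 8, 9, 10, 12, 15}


LHS: A ∩ B = {1, 5, 6, 10, 15}
(A ∩ B)' = U \ (A ∩ B) = {2, 3, 4, 7, 8, 9, 11, 12, 13, 14}
A' = {4, 8, 9, 12}, B' = {2, 3, 7, 11, 13, 14}
Claimed RHS: A' ∩ B' = ∅
Identity is INVALID: LHS = {2, 3, 4, 7, 8, 9, 11, 12, 13, 14} but the RHS claimed here equals ∅. The correct form is (A ∩ B)' = A' ∪ B'.

Identity is invalid: (A ∩ B)' = {2, 3, 4, 7, 8, 9, 11, 12, 13, 14} but A' ∩ B' = ∅. The correct De Morgan law is (A ∩ B)' = A' ∪ B'.


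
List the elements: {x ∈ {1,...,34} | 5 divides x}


Checking each candidate:
Condition: multiples of 5 in {1,...,34}
Result = {5, 10, 15, 20, 25, 30}

{5, 10, 15, 20, 25, 30}


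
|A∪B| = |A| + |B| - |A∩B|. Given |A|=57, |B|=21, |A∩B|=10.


|A ∪ B| = |A| + |B| - |A ∩ B|
= 57 + 21 - 10
= 68

|A ∪ B| = 68


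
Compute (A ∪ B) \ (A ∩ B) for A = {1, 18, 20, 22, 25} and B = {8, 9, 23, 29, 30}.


A △ B = (A \ B) ∪ (B \ A) = elements in exactly one of A or B
A \ B = {1, 18, 20, 22, 25}
B \ A = {8, 9, 23, 29, 30}
A △ B = {1, 8, 9, 18, 20, 22, 23, 25, 29, 30}

A △ B = {1, 8, 9, 18, 20, 22, 23, 25, 29, 30}


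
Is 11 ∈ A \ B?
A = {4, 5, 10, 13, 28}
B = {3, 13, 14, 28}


A = {4, 5, 10, 13, 28}, B = {3, 13, 14, 28}
A \ B = elements in A but not in B
A \ B = {4, 5, 10}
Checking if 11 ∈ A \ B
11 is not in A \ B → False

11 ∉ A \ B


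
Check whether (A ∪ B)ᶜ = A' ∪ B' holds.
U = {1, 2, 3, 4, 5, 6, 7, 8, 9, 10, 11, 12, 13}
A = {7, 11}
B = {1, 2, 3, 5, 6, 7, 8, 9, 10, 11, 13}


LHS: A ∪ B = {1, 2, 3, 5, 6, 7, 8, 9, 10, 11, 13}
(A ∪ B)' = U \ (A ∪ B) = {4, 12}
A' = {1, 2, 3, 4, 5, 6, 8, 9, 10, 12, 13}, B' = {4, 12}
Claimed RHS: A' ∪ B' = {1, 2, 3, 4, 5, 6, 8, 9, 10, 12, 13}
Identity is INVALID: LHS = {4, 12} but the RHS claimed here equals {1, 2, 3, 4, 5, 6, 8, 9, 10, 12, 13}. The correct form is (A ∪ B)' = A' ∩ B'.

Identity is invalid: (A ∪ B)' = {4, 12} but A' ∪ B' = {1, 2, 3, 4, 5, 6, 8, 9, 10, 12, 13}. The correct De Morgan law is (A ∪ B)' = A' ∩ B'.


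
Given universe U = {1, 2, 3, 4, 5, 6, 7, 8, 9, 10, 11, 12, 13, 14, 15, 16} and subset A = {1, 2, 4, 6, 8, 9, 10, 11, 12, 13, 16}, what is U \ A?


Aᶜ = U \ A = elements in U but not in A
U = {1, 2, 3, 4, 5, 6, 7, 8, 9, 10, 11, 12, 13, 14, 15, 16}
A = {1, 2, 4, 6, 8, 9, 10, 11, 12, 13, 16}
Aᶜ = {3, 5, 7, 14, 15}

Aᶜ = {3, 5, 7, 14, 15}


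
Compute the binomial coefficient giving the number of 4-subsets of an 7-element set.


C(n,k) = n! / (k!(n-k)!)
C(7,4) = 7! / (4!3!)
= 35

C(7,4) = 35


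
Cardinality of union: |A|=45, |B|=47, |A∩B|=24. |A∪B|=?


|A ∪ B| = |A| + |B| - |A ∩ B|
= 45 + 47 - 24
= 68

|A ∪ B| = 68


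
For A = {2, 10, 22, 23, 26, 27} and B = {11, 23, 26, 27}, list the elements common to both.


A ∩ B = elements in both A and B
A = {2, 10, 22, 23, 26, 27}
B = {11, 23, 26, 27}
A ∩ B = {23, 26, 27}

A ∩ B = {23, 26, 27}


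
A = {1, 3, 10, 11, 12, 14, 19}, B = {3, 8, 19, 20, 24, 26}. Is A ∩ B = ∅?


Disjoint means A ∩ B = ∅.
A ∩ B = {3, 19}
A ∩ B ≠ ∅, so A and B are NOT disjoint.

No, A and B are not disjoint (A ∩ B = {3, 19})


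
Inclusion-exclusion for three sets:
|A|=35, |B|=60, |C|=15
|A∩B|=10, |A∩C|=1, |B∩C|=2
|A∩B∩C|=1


|A∪B∪C| = |A|+|B|+|C| - |A∩B|-|A∩C|-|B∩C| + |A∩B∩C|
= 35+60+15 - 10-1-2 + 1
= 110 - 13 + 1
= 98

|A ∪ B ∪ C| = 98


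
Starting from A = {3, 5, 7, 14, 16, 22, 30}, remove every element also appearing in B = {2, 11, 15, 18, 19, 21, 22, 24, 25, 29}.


A \ B = elements in A but not in B
A = {3, 5, 7, 14, 16, 22, 30}
B = {2, 11, 15, 18, 19, 21, 22, 24, 25, 29}
Remove from A any elements in B
A \ B = {3, 5, 7, 14, 16, 30}

A \ B = {3, 5, 7, 14, 16, 30}


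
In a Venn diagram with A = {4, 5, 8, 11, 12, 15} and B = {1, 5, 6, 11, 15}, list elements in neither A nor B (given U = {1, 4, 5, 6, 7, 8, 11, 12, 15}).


A = {4, 5, 8, 11, 12, 15}
B = {1, 5, 6, 11, 15}
Region: in neither A nor B (given U = {1, 4, 5, 6, 7, 8, 11, 12, 15})
Elements: {7}

Elements in neither A nor B (given U = {1, 4, 5, 6, 7, 8, 11, 12, 15}): {7}


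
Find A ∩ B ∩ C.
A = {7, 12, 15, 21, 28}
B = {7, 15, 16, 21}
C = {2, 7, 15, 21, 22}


A ∩ B = {7, 15, 21}
(A ∩ B) ∩ C = {7, 15, 21}

A ∩ B ∩ C = {7, 15, 21}


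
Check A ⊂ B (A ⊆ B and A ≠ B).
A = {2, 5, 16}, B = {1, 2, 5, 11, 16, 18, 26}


A ⊂ B requires: A ⊆ B AND A ≠ B.
A ⊆ B? Yes
A = B? No
A ⊂ B: Yes (A is a proper subset of B)

Yes, A ⊂ B


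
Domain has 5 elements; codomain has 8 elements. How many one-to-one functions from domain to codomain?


An injection sends each of |A| = 5 inputs to a distinct output in B.
# injections = |B|·(|B|-1)·…·(|B|-|A|+1) = 8! / (8 - 5)!
= 8 × 7 × 6 × 5 × 4
= 6720

Number of injections = 6720


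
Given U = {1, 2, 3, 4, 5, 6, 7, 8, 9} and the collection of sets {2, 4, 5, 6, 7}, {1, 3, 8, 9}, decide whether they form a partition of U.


A partition requires: (1) non-empty parts, (2) pairwise disjoint, (3) union = U
Parts: {2, 4, 5, 6, 7}, {1, 3, 8, 9}
Union of parts: {1, 2, 3, 4, 5, 6, 7, 8, 9}
U = {1, 2, 3, 4, 5, 6, 7, 8, 9}
All non-empty? True
Pairwise disjoint? True
Covers U? True

Yes, valid partition


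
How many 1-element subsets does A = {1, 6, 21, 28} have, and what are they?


|A| = 4, so A has C(4,1) = 4 subsets of size 1.
Enumerate by choosing 1 elements from A at a time:
{1}, {6}, {21}, {28}

1-element subsets (4 total): {1}, {6}, {21}, {28}


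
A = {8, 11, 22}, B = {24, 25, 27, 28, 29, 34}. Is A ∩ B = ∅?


Disjoint means A ∩ B = ∅.
A ∩ B = ∅
A ∩ B = ∅, so A and B are disjoint.

Yes, A and B are disjoint


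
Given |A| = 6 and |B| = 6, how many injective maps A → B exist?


An injection sends each of |A| = 6 inputs to a distinct output in B.
# injections = |B|·(|B|-1)·…·(|B|-|A|+1) = 6! / (6 - 6)!
= 6 × 5 × 4 × 3 × 2 × 1
= 720

Number of injections = 720


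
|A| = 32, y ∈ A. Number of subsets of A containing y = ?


Subsets of A containing y correspond to subsets of A \ {y}, which has 31 elements.
Count = 2^(n-1) = 2^31
= 2147483648

Number of subsets containing y = 2147483648


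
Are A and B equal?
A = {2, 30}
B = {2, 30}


Two sets are equal iff they have exactly the same elements.
A = {2, 30}
B = {2, 30}
Same elements → A = B

Yes, A = B


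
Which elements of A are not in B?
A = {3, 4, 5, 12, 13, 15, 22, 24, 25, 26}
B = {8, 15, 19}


A \ B = elements in A but not in B
A = {3, 4, 5, 12, 13, 15, 22, 24, 25, 26}
B = {8, 15, 19}
Remove from A any elements in B
A \ B = {3, 4, 5, 12, 13, 22, 24, 25, 26}

A \ B = {3, 4, 5, 12, 13, 22, 24, 25, 26}


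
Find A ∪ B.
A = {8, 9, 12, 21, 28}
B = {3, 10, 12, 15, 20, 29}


A ∪ B = all elements in A or B (or both)
A = {8, 9, 12, 21, 28}
B = {3, 10, 12, 15, 20, 29}
A ∪ B = {3, 8, 9, 10, 12, 15, 20, 21, 28, 29}

A ∪ B = {3, 8, 9, 10, 12, 15, 20, 21, 28, 29}


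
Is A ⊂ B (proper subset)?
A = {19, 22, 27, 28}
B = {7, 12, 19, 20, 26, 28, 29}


A ⊂ B requires: A ⊆ B AND A ≠ B.
A ⊆ B? No
A ⊄ B, so A is not a proper subset.

No, A is not a proper subset of B


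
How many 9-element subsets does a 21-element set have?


C(n,k) = n! / (k!(n-k)!)
C(21,9) = 21! / (9!12!)
= 293930

C(21,9) = 293930


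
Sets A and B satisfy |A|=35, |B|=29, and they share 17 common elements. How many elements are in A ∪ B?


|A ∪ B| = |A| + |B| - |A ∩ B|
= 35 + 29 - 17
= 47

|A ∪ B| = 47


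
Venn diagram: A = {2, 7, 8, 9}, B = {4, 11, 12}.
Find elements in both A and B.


A = {2, 7, 8, 9}
B = {4, 11, 12}
Region: in both A and B
Elements: ∅

Elements in both A and B: ∅


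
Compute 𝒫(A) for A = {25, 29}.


|A| = 2, so |P(A)| = 2^2 = 4
Enumerate subsets by cardinality (0 to 2):
∅, {25}, {29}, {25, 29}

P(A) has 4 subsets: ∅, {25}, {29}, {25, 29}


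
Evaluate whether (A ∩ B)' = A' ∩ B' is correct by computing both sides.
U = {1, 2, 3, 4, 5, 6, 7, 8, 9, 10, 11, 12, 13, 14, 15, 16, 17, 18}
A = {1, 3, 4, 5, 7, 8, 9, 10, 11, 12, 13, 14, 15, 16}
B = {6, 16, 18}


LHS: A ∩ B = {16}
(A ∩ B)' = U \ (A ∩ B) = {1, 2, 3, 4, 5, 6, 7, 8, 9, 10, 11, 12, 13, 14, 15, 17, 18}
A' = {2, 6, 17, 18}, B' = {1, 2, 3, 4, 5, 7, 8, 9, 10, 11, 12, 13, 14, 15, 17}
Claimed RHS: A' ∩ B' = {2, 17}
Identity is INVALID: LHS = {1, 2, 3, 4, 5, 6, 7, 8, 9, 10, 11, 12, 13, 14, 15, 17, 18} but the RHS claimed here equals {2, 17}. The correct form is (A ∩ B)' = A' ∪ B'.

Identity is invalid: (A ∩ B)' = {1, 2, 3, 4, 5, 6, 7, 8, 9, 10, 11, 12, 13, 14, 15, 17, 18} but A' ∩ B' = {2, 17}. The correct De Morgan law is (A ∩ B)' = A' ∪ B'.


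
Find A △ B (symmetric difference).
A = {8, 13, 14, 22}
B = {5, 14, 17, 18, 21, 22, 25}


A △ B = (A \ B) ∪ (B \ A) = elements in exactly one of A or B
A \ B = {8, 13}
B \ A = {5, 17, 18, 21, 25}
A △ B = {5, 8, 13, 17, 18, 21, 25}

A △ B = {5, 8, 13, 17, 18, 21, 25}


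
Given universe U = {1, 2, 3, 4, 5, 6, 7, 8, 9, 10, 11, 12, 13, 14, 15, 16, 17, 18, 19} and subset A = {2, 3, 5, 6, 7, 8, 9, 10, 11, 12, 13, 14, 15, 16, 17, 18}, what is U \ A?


Aᶜ = U \ A = elements in U but not in A
U = {1, 2, 3, 4, 5, 6, 7, 8, 9, 10, 11, 12, 13, 14, 15, 16, 17, 18, 19}
A = {2, 3, 5, 6, 7, 8, 9, 10, 11, 12, 13, 14, 15, 16, 17, 18}
Aᶜ = {1, 4, 19}

Aᶜ = {1, 4, 19}


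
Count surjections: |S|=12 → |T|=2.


n = |S| = 12, k = |T| = 2. Surjections via inclusion-exclusion:
S(n,k) = Σ(-1)^i × C(k,i) × (k-i)^n, i=0 to k
i=0: (-1)^0×C(2,0)×2^12 = 4096
i=1: (-1)^1×C(2,1)×1^12 = -2
i=2: (-1)^2×C(2,2)×0^12 = 0
Total = 4094

Number of surjections = 4094


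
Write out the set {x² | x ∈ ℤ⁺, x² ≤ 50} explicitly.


Checking each candidate:
Condition: positive perfect squares ≤ 50
Result = {1, 4, 9, 16, 25, 36, 49}

{1, 4, 9, 16, 25, 36, 49}


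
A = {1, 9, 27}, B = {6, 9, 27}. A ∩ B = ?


A ∩ B = elements in both A and B
A = {1, 9, 27}
B = {6, 9, 27}
A ∩ B = {9, 27}

A ∩ B = {9, 27}


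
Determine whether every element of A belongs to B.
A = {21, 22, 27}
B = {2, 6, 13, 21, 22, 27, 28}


A ⊆ B means every element of A is in B.
All elements of A are in B.
So A ⊆ B.

Yes, A ⊆ B


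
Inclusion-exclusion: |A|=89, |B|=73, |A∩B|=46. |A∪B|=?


|A ∪ B| = |A| + |B| - |A ∩ B|
= 89 + 73 - 46
= 116

|A ∪ B| = 116


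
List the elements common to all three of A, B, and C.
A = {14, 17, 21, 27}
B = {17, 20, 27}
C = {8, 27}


A ∩ B = {17, 27}
(A ∩ B) ∩ C = {27}

A ∩ B ∩ C = {27}


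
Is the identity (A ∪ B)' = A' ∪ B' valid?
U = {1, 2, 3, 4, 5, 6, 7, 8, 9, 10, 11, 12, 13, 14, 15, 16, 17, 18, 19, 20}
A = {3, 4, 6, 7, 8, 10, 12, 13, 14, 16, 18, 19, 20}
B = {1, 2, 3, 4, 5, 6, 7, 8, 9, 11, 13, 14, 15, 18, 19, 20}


LHS: A ∪ B = {1, 2, 3, 4, 5, 6, 7, 8, 9, 10, 11, 12, 13, 14, 15, 16, 18, 19, 20}
(A ∪ B)' = U \ (A ∪ B) = {17}
A' = {1, 2, 5, 9, 11, 15, 17}, B' = {10, 12, 16, 17}
Claimed RHS: A' ∪ B' = {1, 2, 5, 9, 10, 11, 12, 15, 16, 17}
Identity is INVALID: LHS = {17} but the RHS claimed here equals {1, 2, 5, 9, 10, 11, 12, 15, 16, 17}. The correct form is (A ∪ B)' = A' ∩ B'.

Identity is invalid: (A ∪ B)' = {17} but A' ∪ B' = {1, 2, 5, 9, 10, 11, 12, 15, 16, 17}. The correct De Morgan law is (A ∪ B)' = A' ∩ B'.


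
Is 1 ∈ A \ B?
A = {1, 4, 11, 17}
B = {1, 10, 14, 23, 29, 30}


A = {1, 4, 11, 17}, B = {1, 10, 14, 23, 29, 30}
A \ B = elements in A but not in B
A \ B = {4, 11, 17}
Checking if 1 ∈ A \ B
1 is not in A \ B → False

1 ∉ A \ B


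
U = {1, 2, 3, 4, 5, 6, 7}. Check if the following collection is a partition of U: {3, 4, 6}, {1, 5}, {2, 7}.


A partition requires: (1) non-empty parts, (2) pairwise disjoint, (3) union = U
Parts: {3, 4, 6}, {1, 5}, {2, 7}
Union of parts: {1, 2, 3, 4, 5, 6, 7}
U = {1, 2, 3, 4, 5, 6, 7}
All non-empty? True
Pairwise disjoint? True
Covers U? True

Yes, valid partition


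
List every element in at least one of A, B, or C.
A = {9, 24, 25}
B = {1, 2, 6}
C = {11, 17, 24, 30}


A ∪ B = {1, 2, 6, 9, 24, 25}
(A ∪ B) ∪ C = {1, 2, 6, 9, 11, 17, 24, 25, 30}

A ∪ B ∪ C = {1, 2, 6, 9, 11, 17, 24, 25, 30}


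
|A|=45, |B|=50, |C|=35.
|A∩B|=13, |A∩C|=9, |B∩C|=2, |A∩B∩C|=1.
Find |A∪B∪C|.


|A∪B∪C| = |A|+|B|+|C| - |A∩B|-|A∩C|-|B∩C| + |A∩B∩C|
= 45+50+35 - 13-9-2 + 1
= 130 - 24 + 1
= 107

|A ∪ B ∪ C| = 107


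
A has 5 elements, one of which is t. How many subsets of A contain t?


Subsets of A containing t correspond to subsets of A \ {t}, which has 4 elements.
Count = 2^(n-1) = 2^4
= 16

Number of subsets containing t = 16


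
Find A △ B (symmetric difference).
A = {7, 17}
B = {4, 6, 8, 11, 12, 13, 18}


A △ B = (A \ B) ∪ (B \ A) = elements in exactly one of A or B
A \ B = {7, 17}
B \ A = {4, 6, 8, 11, 12, 13, 18}
A △ B = {4, 6, 7, 8, 11, 12, 13, 17, 18}

A △ B = {4, 6, 7, 8, 11, 12, 13, 17, 18}


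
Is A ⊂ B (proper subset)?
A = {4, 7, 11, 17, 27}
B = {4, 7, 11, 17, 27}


A ⊂ B requires: A ⊆ B AND A ≠ B.
A ⊆ B? Yes
A = B? Yes
A = B, so A is not a PROPER subset.

No, A is not a proper subset of B


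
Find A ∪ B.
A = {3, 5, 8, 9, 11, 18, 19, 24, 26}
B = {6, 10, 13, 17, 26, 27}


A ∪ B = all elements in A or B (or both)
A = {3, 5, 8, 9, 11, 18, 19, 24, 26}
B = {6, 10, 13, 17, 26, 27}
A ∪ B = {3, 5, 6, 8, 9, 10, 11, 13, 17, 18, 19, 24, 26, 27}

A ∪ B = {3, 5, 6, 8, 9, 10, 11, 13, 17, 18, 19, 24, 26, 27}


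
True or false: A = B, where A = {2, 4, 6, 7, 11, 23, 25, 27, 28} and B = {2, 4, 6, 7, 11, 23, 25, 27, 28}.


Two sets are equal iff they have exactly the same elements.
A = {2, 4, 6, 7, 11, 23, 25, 27, 28}
B = {2, 4, 6, 7, 11, 23, 25, 27, 28}
Same elements → A = B

Yes, A = B


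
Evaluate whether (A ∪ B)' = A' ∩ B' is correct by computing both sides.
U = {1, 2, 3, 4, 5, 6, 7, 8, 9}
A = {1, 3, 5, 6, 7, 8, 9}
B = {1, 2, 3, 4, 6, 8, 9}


LHS: A ∪ B = {1, 2, 3, 4, 5, 6, 7, 8, 9}
(A ∪ B)' = U \ (A ∪ B) = ∅
A' = {2, 4}, B' = {5, 7}
Claimed RHS: A' ∩ B' = ∅
Identity is VALID: LHS = RHS = ∅ ✓

Identity is valid. (A ∪ B)' = A' ∩ B' = ∅


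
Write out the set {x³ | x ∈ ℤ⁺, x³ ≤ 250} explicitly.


Checking each candidate:
Condition: positive perfect cubes ≤ 250
Result = {1, 8, 27, 64, 125, 216}

{1, 8, 27, 64, 125, 216}


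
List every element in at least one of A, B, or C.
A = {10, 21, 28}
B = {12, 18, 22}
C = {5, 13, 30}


A ∪ B = {10, 12, 18, 21, 22, 28}
(A ∪ B) ∪ C = {5, 10, 12, 13, 18, 21, 22, 28, 30}

A ∪ B ∪ C = {5, 10, 12, 13, 18, 21, 22, 28, 30}


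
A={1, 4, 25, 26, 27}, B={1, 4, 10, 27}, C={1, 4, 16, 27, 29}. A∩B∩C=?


A ∩ B = {1, 4, 27}
(A ∩ B) ∩ C = {1, 4, 27}

A ∩ B ∩ C = {1, 4, 27}


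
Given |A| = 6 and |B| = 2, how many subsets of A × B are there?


A relation from A to B is any subset of A × B.
|A × B| = 6 × 2 = 12
# relations = 2^|A × B| = 2^12 = 4096

Number of relations = 4096


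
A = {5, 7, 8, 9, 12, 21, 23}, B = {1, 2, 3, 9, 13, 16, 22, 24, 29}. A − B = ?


A \ B = elements in A but not in B
A = {5, 7, 8, 9, 12, 21, 23}
B = {1, 2, 3, 9, 13, 16, 22, 24, 29}
Remove from A any elements in B
A \ B = {5, 7, 8, 12, 21, 23}

A \ B = {5, 7, 8, 12, 21, 23}


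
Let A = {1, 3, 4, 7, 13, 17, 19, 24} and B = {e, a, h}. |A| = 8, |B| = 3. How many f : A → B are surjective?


n = |A| = 8, k = |B| = 3. Surjections via inclusion-exclusion:
S(n,k) = Σ(-1)^i × C(k,i) × (k-i)^n, i=0 to k
i=0: (-1)^0×C(3,0)×3^8 = 6561
i=1: (-1)^1×C(3,1)×2^8 = -768
i=2: (-1)^2×C(3,2)×1^8 = 3
i=3: (-1)^3×C(3,3)×0^8 = 0
Total = 5796

Number of surjections = 5796


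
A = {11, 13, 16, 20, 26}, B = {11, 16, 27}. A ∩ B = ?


A ∩ B = elements in both A and B
A = {11, 13, 16, 20, 26}
B = {11, 16, 27}
A ∩ B = {11, 16}

A ∩ B = {11, 16}


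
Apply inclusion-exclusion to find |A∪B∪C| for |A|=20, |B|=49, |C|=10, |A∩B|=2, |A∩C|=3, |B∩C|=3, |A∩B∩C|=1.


|A∪B∪C| = |A|+|B|+|C| - |A∩B|-|A∩C|-|B∩C| + |A∩B∩C|
= 20+49+10 - 2-3-3 + 1
= 79 - 8 + 1
= 72

|A ∪ B ∪ C| = 72


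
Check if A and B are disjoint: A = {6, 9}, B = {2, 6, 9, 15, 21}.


Disjoint means A ∩ B = ∅.
A ∩ B = {6, 9}
A ∩ B ≠ ∅, so A and B are NOT disjoint.

No, A and B are not disjoint (A ∩ B = {6, 9})


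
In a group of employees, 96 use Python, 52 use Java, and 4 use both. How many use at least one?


|A ∪ B| = |A| + |B| - |A ∩ B|
= 96 + 52 - 4
= 144

|A ∪ B| = 144


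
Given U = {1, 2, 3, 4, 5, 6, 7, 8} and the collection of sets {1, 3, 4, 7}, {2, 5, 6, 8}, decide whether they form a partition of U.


A partition requires: (1) non-empty parts, (2) pairwise disjoint, (3) union = U
Parts: {1, 3, 4, 7}, {2, 5, 6, 8}
Union of parts: {1, 2, 3, 4, 5, 6, 7, 8}
U = {1, 2, 3, 4, 5, 6, 7, 8}
All non-empty? True
Pairwise disjoint? True
Covers U? True

Yes, valid partition


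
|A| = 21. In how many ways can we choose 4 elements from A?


C(n,k) = n! / (k!(n-k)!)
C(21,4) = 21! / (4!17!)
= 5985

C(21,4) = 5985


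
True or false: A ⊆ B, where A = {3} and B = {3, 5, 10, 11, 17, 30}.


A ⊆ B means every element of A is in B.
All elements of A are in B.
So A ⊆ B.

Yes, A ⊆ B


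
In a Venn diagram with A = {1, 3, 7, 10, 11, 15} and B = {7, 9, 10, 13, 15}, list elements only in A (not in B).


A = {1, 3, 7, 10, 11, 15}
B = {7, 9, 10, 13, 15}
Region: only in A (not in B)
Elements: {1, 3, 11}

Elements only in A (not in B): {1, 3, 11}


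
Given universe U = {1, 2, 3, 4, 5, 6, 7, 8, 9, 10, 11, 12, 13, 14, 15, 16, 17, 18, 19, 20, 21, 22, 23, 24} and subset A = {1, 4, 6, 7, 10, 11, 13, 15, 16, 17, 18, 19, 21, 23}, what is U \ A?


Aᶜ = U \ A = elements in U but not in A
U = {1, 2, 3, 4, 5, 6, 7, 8, 9, 10, 11, 12, 13, 14, 15, 16, 17, 18, 19, 20, 21, 22, 23, 24}
A = {1, 4, 6, 7, 10, 11, 13, 15, 16, 17, 18, 19, 21, 23}
Aᶜ = {2, 3, 5, 8, 9, 12, 14, 20, 22, 24}

Aᶜ = {2, 3, 5, 8, 9, 12, 14, 20, 22, 24}


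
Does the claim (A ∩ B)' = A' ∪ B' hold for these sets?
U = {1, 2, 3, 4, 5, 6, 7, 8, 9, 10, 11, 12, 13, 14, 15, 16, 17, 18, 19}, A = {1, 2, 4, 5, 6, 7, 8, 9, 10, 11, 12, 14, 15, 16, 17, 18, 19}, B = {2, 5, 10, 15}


LHS: A ∩ B = {2, 5, 10, 15}
(A ∩ B)' = U \ (A ∩ B) = {1, 3, 4, 6, 7, 8, 9, 11, 12, 13, 14, 16, 17, 18, 19}
A' = {3, 13}, B' = {1, 3, 4, 6, 7, 8, 9, 11, 12, 13, 14, 16, 17, 18, 19}
Claimed RHS: A' ∪ B' = {1, 3, 4, 6, 7, 8, 9, 11, 12, 13, 14, 16, 17, 18, 19}
Identity is VALID: LHS = RHS = {1, 3, 4, 6, 7, 8, 9, 11, 12, 13, 14, 16, 17, 18, 19} ✓

Identity is valid. (A ∩ B)' = A' ∪ B' = {1, 3, 4, 6, 7, 8, 9, 11, 12, 13, 14, 16, 17, 18, 19}


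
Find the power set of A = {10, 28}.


|A| = 2, so |P(A)| = 2^2 = 4
Enumerate subsets by cardinality (0 to 2):
∅, {10}, {28}, {10, 28}

P(A) has 4 subsets: ∅, {10}, {28}, {10, 28}


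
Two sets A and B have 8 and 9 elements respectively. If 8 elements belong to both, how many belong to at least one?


|A ∪ B| = |A| + |B| - |A ∩ B|
= 8 + 9 - 8
= 9

|A ∪ B| = 9


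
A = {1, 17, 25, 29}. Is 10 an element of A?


A = {1, 17, 25, 29}
Checking if 10 is in A
10 is not in A → False

10 ∉ A


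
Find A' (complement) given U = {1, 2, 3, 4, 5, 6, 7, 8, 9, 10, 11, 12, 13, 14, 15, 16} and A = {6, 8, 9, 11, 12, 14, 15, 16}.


Aᶜ = U \ A = elements in U but not in A
U = {1, 2, 3, 4, 5, 6, 7, 8, 9, 10, 11, 12, 13, 14, 15, 16}
A = {6, 8, 9, 11, 12, 14, 15, 16}
Aᶜ = {1, 2, 3, 4, 5, 7, 10, 13}

Aᶜ = {1, 2, 3, 4, 5, 7, 10, 13}


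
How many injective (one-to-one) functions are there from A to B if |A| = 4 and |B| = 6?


An injection sends each of |A| = 4 inputs to a distinct output in B.
# injections = |B|·(|B|-1)·…·(|B|-|A|+1) = 6! / (6 - 4)!
= 6 × 5 × 4 × 3
= 360

Number of injections = 360


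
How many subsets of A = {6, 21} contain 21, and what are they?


A subset of A contains 21 iff the remaining 1 elements form any subset of A \ {21}.
Count: 2^(n-1) = 2^1 = 2
Subsets containing 21: {21}, {6, 21}

Subsets containing 21 (2 total): {21}, {6, 21}


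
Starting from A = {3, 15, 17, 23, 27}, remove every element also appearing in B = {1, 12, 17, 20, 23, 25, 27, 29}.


A \ B = elements in A but not in B
A = {3, 15, 17, 23, 27}
B = {1, 12, 17, 20, 23, 25, 27, 29}
Remove from A any elements in B
A \ B = {3, 15}

A \ B = {3, 15}


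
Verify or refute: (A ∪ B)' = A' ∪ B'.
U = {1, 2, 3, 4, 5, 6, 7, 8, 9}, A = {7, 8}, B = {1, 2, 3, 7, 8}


LHS: A ∪ B = {1, 2, 3, 7, 8}
(A ∪ B)' = U \ (A ∪ B) = {4, 5, 6, 9}
A' = {1, 2, 3, 4, 5, 6, 9}, B' = {4, 5, 6, 9}
Claimed RHS: A' ∪ B' = {1, 2, 3, 4, 5, 6, 9}
Identity is INVALID: LHS = {4, 5, 6, 9} but the RHS claimed here equals {1, 2, 3, 4, 5, 6, 9}. The correct form is (A ∪ B)' = A' ∩ B'.

Identity is invalid: (A ∪ B)' = {4, 5, 6, 9} but A' ∪ B' = {1, 2, 3, 4, 5, 6, 9}. The correct De Morgan law is (A ∪ B)' = A' ∩ B'.


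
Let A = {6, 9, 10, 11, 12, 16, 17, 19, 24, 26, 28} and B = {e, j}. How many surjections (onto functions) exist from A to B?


n = |A| = 11, k = |B| = 2. Surjections via inclusion-exclusion:
S(n,k) = Σ(-1)^i × C(k,i) × (k-i)^n, i=0 to k
i=0: (-1)^0×C(2,0)×2^11 = 2048
i=1: (-1)^1×C(2,1)×1^11 = -2
i=2: (-1)^2×C(2,2)×0^11 = 0
Total = 2046

Number of surjections = 2046


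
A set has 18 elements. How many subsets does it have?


Number of subsets = 2^n
= 2^18
= 262144

|P(A)| = 262144


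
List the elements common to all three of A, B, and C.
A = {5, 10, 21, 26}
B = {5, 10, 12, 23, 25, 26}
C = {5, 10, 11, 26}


A ∩ B = {5, 10, 26}
(A ∩ B) ∩ C = {5, 10, 26}

A ∩ B ∩ C = {5, 10, 26}


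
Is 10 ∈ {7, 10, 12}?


A = {7, 10, 12}
Checking if 10 is in A
10 is in A → True

10 ∈ A


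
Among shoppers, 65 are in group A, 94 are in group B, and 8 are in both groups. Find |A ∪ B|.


|A ∪ B| = |A| + |B| - |A ∩ B|
= 65 + 94 - 8
= 151

|A ∪ B| = 151


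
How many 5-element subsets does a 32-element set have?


C(n,k) = n! / (k!(n-k)!)
C(32,5) = 32! / (5!27!)
= 201376

C(32,5) = 201376


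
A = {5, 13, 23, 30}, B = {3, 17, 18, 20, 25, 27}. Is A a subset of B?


A ⊆ B means every element of A is in B.
Elements in A not in B: {5, 13, 23, 30}
So A ⊄ B.

No, A ⊄ B


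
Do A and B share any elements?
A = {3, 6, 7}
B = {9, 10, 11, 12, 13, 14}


Disjoint means A ∩ B = ∅.
A ∩ B = ∅
A ∩ B = ∅, so A and B are disjoint.

No — A and B share no elements (A ∩ B = ∅), so they are disjoint


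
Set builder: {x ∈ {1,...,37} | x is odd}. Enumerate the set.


Checking each candidate:
Condition: odd numbers in {1,...,37}
Result = {1, 3, 5, 7, 9, 11, 13, 15, 17, 19, 21, 23, 25, 27, 29, 31, 33, 35, 37}

{1, 3, 5, 7, 9, 11, 13, 15, 17, 19, 21, 23, 25, 27, 29, 31, 33, 35, 37}


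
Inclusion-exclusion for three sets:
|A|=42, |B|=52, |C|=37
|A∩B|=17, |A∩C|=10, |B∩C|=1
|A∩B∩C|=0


|A∪B∪C| = |A|+|B|+|C| - |A∩B|-|A∩C|-|B∩C| + |A∩B∩C|
= 42+52+37 - 17-10-1 + 0
= 131 - 28 + 0
= 103

|A ∪ B ∪ C| = 103


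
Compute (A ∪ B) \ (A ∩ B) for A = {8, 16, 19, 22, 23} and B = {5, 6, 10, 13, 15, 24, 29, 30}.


A △ B = (A \ B) ∪ (B \ A) = elements in exactly one of A or B
A \ B = {8, 16, 19, 22, 23}
B \ A = {5, 6, 10, 13, 15, 24, 29, 30}
A △ B = {5, 6, 8, 10, 13, 15, 16, 19, 22, 23, 24, 29, 30}

A △ B = {5, 6, 8, 10, 13, 15, 16, 19, 22, 23, 24, 29, 30}


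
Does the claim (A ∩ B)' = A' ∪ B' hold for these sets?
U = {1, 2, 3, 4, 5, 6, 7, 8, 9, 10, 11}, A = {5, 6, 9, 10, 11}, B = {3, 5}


LHS: A ∩ B = {5}
(A ∩ B)' = U \ (A ∩ B) = {1, 2, 3, 4, 6, 7, 8, 9, 10, 11}
A' = {1, 2, 3, 4, 7, 8}, B' = {1, 2, 4, 6, 7, 8, 9, 10, 11}
Claimed RHS: A' ∪ B' = {1, 2, 3, 4, 6, 7, 8, 9, 10, 11}
Identity is VALID: LHS = RHS = {1, 2, 3, 4, 6, 7, 8, 9, 10, 11} ✓

Identity is valid. (A ∩ B)' = A' ∪ B' = {1, 2, 3, 4, 6, 7, 8, 9, 10, 11}


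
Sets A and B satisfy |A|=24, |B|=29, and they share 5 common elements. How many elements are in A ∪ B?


|A ∪ B| = |A| + |B| - |A ∩ B|
= 24 + 29 - 5
= 48

|A ∪ B| = 48


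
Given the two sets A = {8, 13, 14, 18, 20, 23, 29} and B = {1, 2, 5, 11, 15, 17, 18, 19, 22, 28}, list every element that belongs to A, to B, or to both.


A ∪ B = all elements in A or B (or both)
A = {8, 13, 14, 18, 20, 23, 29}
B = {1, 2, 5, 11, 15, 17, 18, 19, 22, 28}
A ∪ B = {1, 2, 5, 8, 11, 13, 14, 15, 17, 18, 19, 20, 22, 23, 28, 29}

A ∪ B = {1, 2, 5, 8, 11, 13, 14, 15, 17, 18, 19, 20, 22, 23, 28, 29}


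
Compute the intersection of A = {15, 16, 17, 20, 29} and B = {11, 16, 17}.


A ∩ B = elements in both A and B
A = {15, 16, 17, 20, 29}
B = {11, 16, 17}
A ∩ B = {16, 17}

A ∩ B = {16, 17}


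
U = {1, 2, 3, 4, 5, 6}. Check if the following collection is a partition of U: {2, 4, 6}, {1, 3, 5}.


A partition requires: (1) non-empty parts, (2) pairwise disjoint, (3) union = U
Parts: {2, 4, 6}, {1, 3, 5}
Union of parts: {1, 2, 3, 4, 5, 6}
U = {1, 2, 3, 4, 5, 6}
All non-empty? True
Pairwise disjoint? True
Covers U? True

Yes, valid partition


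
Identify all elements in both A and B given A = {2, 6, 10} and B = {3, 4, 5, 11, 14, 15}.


A = {2, 6, 10}
B = {3, 4, 5, 11, 14, 15}
Region: in both A and B
Elements: ∅

Elements in both A and B: ∅


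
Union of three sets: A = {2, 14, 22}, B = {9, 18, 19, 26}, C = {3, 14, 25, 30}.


A ∪ B = {2, 9, 14, 18, 19, 22, 26}
(A ∪ B) ∪ C = {2, 3, 9, 14, 18, 19, 22, 25, 26, 30}

A ∪ B ∪ C = {2, 3, 9, 14, 18, 19, 22, 25, 26, 30}


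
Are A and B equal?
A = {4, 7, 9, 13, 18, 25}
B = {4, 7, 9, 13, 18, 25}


Two sets are equal iff they have exactly the same elements.
A = {4, 7, 9, 13, 18, 25}
B = {4, 7, 9, 13, 18, 25}
Same elements → A = B

Yes, A = B


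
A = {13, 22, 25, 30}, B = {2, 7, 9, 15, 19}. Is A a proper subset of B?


A ⊂ B requires: A ⊆ B AND A ≠ B.
A ⊆ B? No
A ⊄ B, so A is not a proper subset.

No, A is not a proper subset of B


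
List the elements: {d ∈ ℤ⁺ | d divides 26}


Checking each candidate:
Condition: positive divisors of 26
Result = {1, 2, 13, 26}

{1, 2, 13, 26}


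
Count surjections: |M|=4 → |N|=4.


n = |M| = 4, k = |N| = 4. Surjections via inclusion-exclusion:
S(n,k) = Σ(-1)^i × C(k,i) × (k-i)^n, i=0 to k
i=0: (-1)^0×C(4,0)×4^4 = 256
i=1: (-1)^1×C(4,1)×3^4 = -324
i=2: (-1)^2×C(4,2)×2^4 = 96
i=3: (-1)^3×C(4,3)×1^4 = -4
i=4: (-1)^4×C(4,4)×0^4 = 0
Total = 24

Number of surjections = 24


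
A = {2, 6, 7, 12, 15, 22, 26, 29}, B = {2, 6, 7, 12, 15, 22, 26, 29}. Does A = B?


Two sets are equal iff they have exactly the same elements.
A = {2, 6, 7, 12, 15, 22, 26, 29}
B = {2, 6, 7, 12, 15, 22, 26, 29}
Same elements → A = B

Yes, A = B


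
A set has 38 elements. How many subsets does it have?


Number of subsets = 2^n
= 2^38
= 274877906944

|P(A)| = 274877906944


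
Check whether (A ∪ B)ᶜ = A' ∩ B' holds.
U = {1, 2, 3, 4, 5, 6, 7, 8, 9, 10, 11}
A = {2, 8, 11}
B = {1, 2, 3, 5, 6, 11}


LHS: A ∪ B = {1, 2, 3, 5, 6, 8, 11}
(A ∪ B)' = U \ (A ∪ B) = {4, 7, 9, 10}
A' = {1, 3, 4, 5, 6, 7, 9, 10}, B' = {4, 7, 8, 9, 10}
Claimed RHS: A' ∩ B' = {4, 7, 9, 10}
Identity is VALID: LHS = RHS = {4, 7, 9, 10} ✓

Identity is valid. (A ∪ B)' = A' ∩ B' = {4, 7, 9, 10}


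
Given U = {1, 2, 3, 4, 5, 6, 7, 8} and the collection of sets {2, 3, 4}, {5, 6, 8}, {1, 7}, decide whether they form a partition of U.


A partition requires: (1) non-empty parts, (2) pairwise disjoint, (3) union = U
Parts: {2, 3, 4}, {5, 6, 8}, {1, 7}
Union of parts: {1, 2, 3, 4, 5, 6, 7, 8}
U = {1, 2, 3, 4, 5, 6, 7, 8}
All non-empty? True
Pairwise disjoint? True
Covers U? True

Yes, valid partition


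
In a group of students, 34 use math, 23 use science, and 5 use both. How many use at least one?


|A ∪ B| = |A| + |B| - |A ∩ B|
= 34 + 23 - 5
= 52

|A ∪ B| = 52


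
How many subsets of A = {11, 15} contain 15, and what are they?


A subset of A contains 15 iff the remaining 1 elements form any subset of A \ {15}.
Count: 2^(n-1) = 2^1 = 2
Subsets containing 15: {15}, {11, 15}

Subsets containing 15 (2 total): {15}, {11, 15}


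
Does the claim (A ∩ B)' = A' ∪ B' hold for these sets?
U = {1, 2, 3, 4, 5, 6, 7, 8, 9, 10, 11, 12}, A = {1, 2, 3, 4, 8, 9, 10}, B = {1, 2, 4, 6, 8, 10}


LHS: A ∩ B = {1, 2, 4, 8, 10}
(A ∩ B)' = U \ (A ∩ B) = {3, 5, 6, 7, 9, 11, 12}
A' = {5, 6, 7, 11, 12}, B' = {3, 5, 7, 9, 11, 12}
Claimed RHS: A' ∪ B' = {3, 5, 6, 7, 9, 11, 12}
Identity is VALID: LHS = RHS = {3, 5, 6, 7, 9, 11, 12} ✓

Identity is valid. (A ∩ B)' = A' ∪ B' = {3, 5, 6, 7, 9, 11, 12}


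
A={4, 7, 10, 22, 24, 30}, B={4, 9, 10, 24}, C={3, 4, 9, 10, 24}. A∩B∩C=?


A ∩ B = {4, 10, 24}
(A ∩ B) ∩ C = {4, 10, 24}

A ∩ B ∩ C = {4, 10, 24}


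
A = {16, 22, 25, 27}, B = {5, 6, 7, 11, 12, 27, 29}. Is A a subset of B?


A ⊆ B means every element of A is in B.
Elements in A not in B: {16, 22, 25}
So A ⊄ B.

No, A ⊄ B


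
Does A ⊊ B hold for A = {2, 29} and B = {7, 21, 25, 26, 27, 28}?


A ⊂ B requires: A ⊆ B AND A ≠ B.
A ⊆ B? No
A ⊄ B, so A is not a proper subset.

No, A is not a proper subset of B


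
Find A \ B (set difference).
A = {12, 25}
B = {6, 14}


A \ B = elements in A but not in B
A = {12, 25}
B = {6, 14}
Remove from A any elements in B
A \ B = {12, 25}

A \ B = {12, 25}


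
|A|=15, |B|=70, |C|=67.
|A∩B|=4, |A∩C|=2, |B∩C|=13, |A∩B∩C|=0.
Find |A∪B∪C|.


|A∪B∪C| = |A|+|B|+|C| - |A∩B|-|A∩C|-|B∩C| + |A∩B∩C|
= 15+70+67 - 4-2-13 + 0
= 152 - 19 + 0
= 133

|A ∪ B ∪ C| = 133


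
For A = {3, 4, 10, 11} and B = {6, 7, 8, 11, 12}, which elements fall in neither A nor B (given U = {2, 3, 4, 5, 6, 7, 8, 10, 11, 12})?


A = {3, 4, 10, 11}
B = {6, 7, 8, 11, 12}
Region: in neither A nor B (given U = {2, 3, 4, 5, 6, 7, 8, 10, 11, 12})
Elements: {2, 5}

Elements in neither A nor B (given U = {2, 3, 4, 5, 6, 7, 8, 10, 11, 12}): {2, 5}


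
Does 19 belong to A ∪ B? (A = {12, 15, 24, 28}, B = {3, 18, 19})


A = {12, 15, 24, 28}, B = {3, 18, 19}
A ∪ B = all elements in A or B
A ∪ B = {3, 12, 15, 18, 19, 24, 28}
Checking if 19 ∈ A ∪ B
19 is in A ∪ B → True

19 ∈ A ∪ B


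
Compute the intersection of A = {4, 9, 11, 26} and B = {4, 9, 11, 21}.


A ∩ B = elements in both A and B
A = {4, 9, 11, 26}
B = {4, 9, 11, 21}
A ∩ B = {4, 9, 11}

A ∩ B = {4, 9, 11}


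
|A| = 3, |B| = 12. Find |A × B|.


|A × B| = |A| × |B|
= 3 × 12
= 36

|A × B| = 36


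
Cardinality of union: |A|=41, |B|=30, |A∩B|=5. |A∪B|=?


|A ∪ B| = |A| + |B| - |A ∩ B|
= 41 + 30 - 5
= 66

|A ∪ B| = 66


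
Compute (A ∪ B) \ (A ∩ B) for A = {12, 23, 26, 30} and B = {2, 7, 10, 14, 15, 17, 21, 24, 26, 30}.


A △ B = (A \ B) ∪ (B \ A) = elements in exactly one of A or B
A \ B = {12, 23}
B \ A = {2, 7, 10, 14, 15, 17, 21, 24}
A △ B = {2, 7, 10, 12, 14, 15, 17, 21, 23, 24}

A △ B = {2, 7, 10, 12, 14, 15, 17, 21, 23, 24}


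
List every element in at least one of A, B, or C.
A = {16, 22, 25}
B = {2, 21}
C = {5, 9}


A ∪ B = {2, 16, 21, 22, 25}
(A ∪ B) ∪ C = {2, 5, 9, 16, 21, 22, 25}

A ∪ B ∪ C = {2, 5, 9, 16, 21, 22, 25}


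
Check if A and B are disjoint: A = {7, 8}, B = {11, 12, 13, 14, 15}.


Disjoint means A ∩ B = ∅.
A ∩ B = ∅
A ∩ B = ∅, so A and B are disjoint.

Yes, A and B are disjoint


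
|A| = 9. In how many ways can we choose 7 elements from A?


C(n,k) = n! / (k!(n-k)!)
C(9,7) = 9! / (7!2!)
= 36

C(9,7) = 36


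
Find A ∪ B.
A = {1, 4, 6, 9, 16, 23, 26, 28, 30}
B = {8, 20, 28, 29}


A ∪ B = all elements in A or B (or both)
A = {1, 4, 6, 9, 16, 23, 26, 28, 30}
B = {8, 20, 28, 29}
A ∪ B = {1, 4, 6, 8, 9, 16, 20, 23, 26, 28, 29, 30}

A ∪ B = {1, 4, 6, 8, 9, 16, 20, 23, 26, 28, 29, 30}


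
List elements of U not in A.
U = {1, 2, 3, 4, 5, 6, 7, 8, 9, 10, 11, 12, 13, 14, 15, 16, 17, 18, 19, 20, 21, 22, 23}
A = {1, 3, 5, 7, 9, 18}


Aᶜ = U \ A = elements in U but not in A
U = {1, 2, 3, 4, 5, 6, 7, 8, 9, 10, 11, 12, 13, 14, 15, 16, 17, 18, 19, 20, 21, 22, 23}
A = {1, 3, 5, 7, 9, 18}
Aᶜ = {2, 4, 6, 8, 10, 11, 12, 13, 14, 15, 16, 17, 19, 20, 21, 22, 23}

Aᶜ = {2, 4, 6, 8, 10, 11, 12, 13, 14, 15, 16, 17, 19, 20, 21, 22, 23}


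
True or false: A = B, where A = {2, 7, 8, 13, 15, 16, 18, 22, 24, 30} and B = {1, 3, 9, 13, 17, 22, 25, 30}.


Two sets are equal iff they have exactly the same elements.
A = {2, 7, 8, 13, 15, 16, 18, 22, 24, 30}
B = {1, 3, 9, 13, 17, 22, 25, 30}
Differences: {1, 2, 3, 7, 8, 9, 15, 16, 17, 18, 24, 25}
A ≠ B

No, A ≠ B


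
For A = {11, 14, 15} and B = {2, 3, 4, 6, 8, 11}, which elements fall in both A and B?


A = {11, 14, 15}
B = {2, 3, 4, 6, 8, 11}
Region: in both A and B
Elements: {11}

Elements in both A and B: {11}


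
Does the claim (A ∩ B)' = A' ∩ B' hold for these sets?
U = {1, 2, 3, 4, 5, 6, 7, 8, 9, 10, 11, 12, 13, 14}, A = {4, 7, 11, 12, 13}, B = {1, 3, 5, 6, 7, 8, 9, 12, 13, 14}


LHS: A ∩ B = {7, 12, 13}
(A ∩ B)' = U \ (A ∩ B) = {1, 2, 3, 4, 5, 6, 8, 9, 10, 11, 14}
A' = {1, 2, 3, 5, 6, 8, 9, 10, 14}, B' = {2, 4, 10, 11}
Claimed RHS: A' ∩ B' = {2, 10}
Identity is INVALID: LHS = {1, 2, 3, 4, 5, 6, 8, 9, 10, 11, 14} but the RHS claimed here equals {2, 10}. The correct form is (A ∩ B)' = A' ∪ B'.

Identity is invalid: (A ∩ B)' = {1, 2, 3, 4, 5, 6, 8, 9, 10, 11, 14} but A' ∩ B' = {2, 10}. The correct De Morgan law is (A ∩ B)' = A' ∪ B'.


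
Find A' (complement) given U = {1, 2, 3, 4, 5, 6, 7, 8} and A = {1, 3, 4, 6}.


Aᶜ = U \ A = elements in U but not in A
U = {1, 2, 3, 4, 5, 6, 7, 8}
A = {1, 3, 4, 6}
Aᶜ = {2, 5, 7, 8}

Aᶜ = {2, 5, 7, 8}


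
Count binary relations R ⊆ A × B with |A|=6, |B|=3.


A relation from A to B is any subset of A × B.
|A × B| = 6 × 3 = 18
# relations = 2^|A × B| = 2^18 = 262144

Number of relations = 262144


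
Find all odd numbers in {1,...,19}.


Checking each candidate:
Condition: odd numbers in {1,...,19}
Result = {1, 3, 5, 7, 9, 11, 13, 15, 17, 19}

{1, 3, 5, 7, 9, 11, 13, 15, 17, 19}


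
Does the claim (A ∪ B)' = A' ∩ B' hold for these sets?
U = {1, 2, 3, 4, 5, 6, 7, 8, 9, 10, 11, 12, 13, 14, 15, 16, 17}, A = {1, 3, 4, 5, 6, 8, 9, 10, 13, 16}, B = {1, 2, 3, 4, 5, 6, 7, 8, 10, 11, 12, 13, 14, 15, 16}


LHS: A ∪ B = {1, 2, 3, 4, 5, 6, 7, 8, 9, 10, 11, 12, 13, 14, 15, 16}
(A ∪ B)' = U \ (A ∪ B) = {17}
A' = {2, 7, 11, 12, 14, 15, 17}, B' = {9, 17}
Claimed RHS: A' ∩ B' = {17}
Identity is VALID: LHS = RHS = {17} ✓

Identity is valid. (A ∪ B)' = A' ∩ B' = {17}


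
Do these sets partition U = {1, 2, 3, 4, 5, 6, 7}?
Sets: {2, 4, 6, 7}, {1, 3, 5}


A partition requires: (1) non-empty parts, (2) pairwise disjoint, (3) union = U
Parts: {2, 4, 6, 7}, {1, 3, 5}
Union of parts: {1, 2, 3, 4, 5, 6, 7}
U = {1, 2, 3, 4, 5, 6, 7}
All non-empty? True
Pairwise disjoint? True
Covers U? True

Yes, valid partition


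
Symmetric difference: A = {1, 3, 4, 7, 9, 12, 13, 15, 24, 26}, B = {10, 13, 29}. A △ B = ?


A △ B = (A \ B) ∪ (B \ A) = elements in exactly one of A or B
A \ B = {1, 3, 4, 7, 9, 12, 15, 24, 26}
B \ A = {10, 29}
A △ B = {1, 3, 4, 7, 9, 10, 12, 15, 24, 26, 29}

A △ B = {1, 3, 4, 7, 9, 10, 12, 15, 24, 26, 29}


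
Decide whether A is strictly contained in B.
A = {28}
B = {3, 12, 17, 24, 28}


A ⊂ B requires: A ⊆ B AND A ≠ B.
A ⊆ B? Yes
A = B? No
A ⊂ B: Yes (A is a proper subset of B)

Yes, A ⊂ B


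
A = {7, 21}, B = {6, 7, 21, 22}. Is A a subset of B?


A ⊆ B means every element of A is in B.
All elements of A are in B.
So A ⊆ B.

Yes, A ⊆ B


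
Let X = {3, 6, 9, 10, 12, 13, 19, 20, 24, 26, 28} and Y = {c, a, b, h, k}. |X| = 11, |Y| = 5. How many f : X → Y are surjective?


n = |X| = 11, k = |Y| = 5. Surjections via inclusion-exclusion:
S(n,k) = Σ(-1)^i × C(k,i) × (k-i)^n, i=0 to k
i=0: (-1)^0×C(5,0)×5^11 = 48828125
i=1: (-1)^1×C(5,1)×4^11 = -20971520
i=2: (-1)^2×C(5,2)×3^11 = 1771470
i=3: (-1)^3×C(5,3)×2^11 = -20480
i=4: (-1)^4×C(5,4)×1^11 = 5
i=5: (-1)^5×C(5,5)×0^11 = 0
Total = 29607600

Number of surjections = 29607600
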